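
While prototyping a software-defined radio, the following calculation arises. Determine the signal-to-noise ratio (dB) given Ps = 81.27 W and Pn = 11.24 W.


SNR in decibels:
SNR = 10 * log10(Ps / Pn)
    = 10 * log10(81.27 / 11.24)
    = 10 * log10(7.2304)
    = 10 * 0.8592
    = 8.59 dB

8.59 dB


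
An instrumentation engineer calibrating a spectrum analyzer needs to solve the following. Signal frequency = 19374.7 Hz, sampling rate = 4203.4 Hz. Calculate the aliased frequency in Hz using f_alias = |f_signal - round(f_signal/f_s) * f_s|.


Compute the nearest integer multiple of fs to the signal:
n = round(19374.7 / 4203.4) = 5
f_alias = |19374.7 - 5 * 4203.4|
        = |19374.7 - 21017.0|
        = 1642.3 Hz

1642.3


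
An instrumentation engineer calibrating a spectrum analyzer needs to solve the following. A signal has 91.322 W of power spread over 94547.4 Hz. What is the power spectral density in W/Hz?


Power spectral density:
PSD = P / BW
    = 91.322 / 94547.4
    = 0.00096589 W/Hz

0.00096589 W/Hz


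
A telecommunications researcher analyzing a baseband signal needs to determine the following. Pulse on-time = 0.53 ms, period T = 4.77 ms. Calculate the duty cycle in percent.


Duty cycle as a percentage:
DC = (t_on / T) * 100
   = (0.53 / 4.77) * 100
   = 0.111111 * 100
   = 11.11 %

11.11 %


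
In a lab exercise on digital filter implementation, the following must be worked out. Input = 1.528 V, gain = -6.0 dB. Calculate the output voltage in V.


Output voltage from dB gain:
V_out = V_in * 10^(gain_dB / 20)
      = 1.528 * 10^(-6.0 / 20)
      = 1.528 * 0.501187
      = 0.7658 V

0.7658 V


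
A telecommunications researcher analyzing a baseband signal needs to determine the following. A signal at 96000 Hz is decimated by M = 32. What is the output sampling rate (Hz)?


Decimation reduces the sample rate:
fs_out = fs_in / M
       = 96000 / 32
       = 3000.0 Hz

3000.0 Hz


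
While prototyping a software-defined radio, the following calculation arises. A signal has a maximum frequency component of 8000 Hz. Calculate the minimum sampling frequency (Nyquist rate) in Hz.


The Nyquist rate is twice the maximum frequency component.
fs_min = 2 * fmax
      = 2 * 8000
      = 16000 Hz

16000


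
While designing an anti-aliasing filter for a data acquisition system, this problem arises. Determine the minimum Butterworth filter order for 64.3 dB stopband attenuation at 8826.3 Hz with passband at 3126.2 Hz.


Butterworth filter order formula:
n = log10(10^(A/10) - 1) / (2 * log10(f_stop/f_pass))
10^(64.3/10) - 1 = 2691533.8039
f_stop/f_pass = 8826.3 / 3126.2 = 2.8233
n = 7.1324 -> ceil = 8

8


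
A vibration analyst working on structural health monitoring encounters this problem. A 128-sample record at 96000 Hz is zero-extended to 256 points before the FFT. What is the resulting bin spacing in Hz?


Frequency resolution after zero-padding:
N_padded = 128 * 2 = 256
df = fs / N_padded
   = 96000 / 256
   = 375.0 Hz

375.0 Hz


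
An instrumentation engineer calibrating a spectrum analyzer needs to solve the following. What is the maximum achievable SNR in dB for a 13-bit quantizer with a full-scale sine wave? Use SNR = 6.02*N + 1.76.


Theoretical SNR for a full-scale sinusoid:
SNR = 6.02 * N + 1.76
    = 6.02 * 13 + 1.76
    = 78.26 + 1.76
    = 80.02 dB

80.02 dB


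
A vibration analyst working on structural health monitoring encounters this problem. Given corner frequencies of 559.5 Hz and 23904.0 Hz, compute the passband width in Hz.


Bandwidth is the difference of -3dB frequencies:
BW = f_high - f_low
   = 23904.0 - 559.5
   = 23344.5 Hz

23344.5 Hz


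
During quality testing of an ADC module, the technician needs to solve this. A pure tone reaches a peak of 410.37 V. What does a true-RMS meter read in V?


RMS voltage for a sinusoidal waveform:
V_rms = V_peak / sqrt(2)
      = 410.37 / 1.414214
      = 290.175 V

290.175 V


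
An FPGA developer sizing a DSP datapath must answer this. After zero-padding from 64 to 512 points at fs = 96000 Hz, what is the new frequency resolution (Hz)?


Frequency resolution after zero-padding:
N_padded = 64 * 8 = 512
df = fs / N_padded
   = 96000 / 512
   = 187.5 Hz

187.5 Hz


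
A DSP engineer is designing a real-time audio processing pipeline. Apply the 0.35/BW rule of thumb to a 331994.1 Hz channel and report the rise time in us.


Rise time from bandwidth relationship:
tr = 0.35 / BW
   = 0.35 / 331994.1
   = 1.054235602e-06 s
   = 1.0542 us

1.0542 us


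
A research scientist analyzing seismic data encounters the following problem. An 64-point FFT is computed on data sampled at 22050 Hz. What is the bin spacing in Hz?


DFT frequency resolution:
df = fs / N
   = 22050 / 64
   = 344.5312 Hz

344.5312 Hz


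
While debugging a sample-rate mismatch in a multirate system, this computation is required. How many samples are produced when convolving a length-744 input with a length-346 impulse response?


Linear convolution output length:
L = N + M - 1
  = 744 + 346 - 1
  = 1089 samples

1089


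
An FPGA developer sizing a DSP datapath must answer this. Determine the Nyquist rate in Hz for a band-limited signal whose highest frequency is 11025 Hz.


The Nyquist rate is twice the maximum frequency component.
fs_min = 2 * fmax
      = 2 * 11025
      = 22050 Hz

22050


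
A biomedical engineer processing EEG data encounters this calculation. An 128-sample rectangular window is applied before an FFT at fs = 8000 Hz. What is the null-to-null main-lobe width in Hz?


Main lobe width for a rectangular window:
Width = 2 * fs / N
      = 2 * 8000 / 128
      = 16000 / 128
      = 125.0 Hz

125.0 Hz


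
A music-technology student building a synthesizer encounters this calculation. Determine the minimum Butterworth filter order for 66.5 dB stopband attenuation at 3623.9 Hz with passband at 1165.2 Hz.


Butterworth filter order formula:
n = log10(10^(A/10) - 1) / (2 * log10(f_stop/f_pass))
10^(66.5/10) - 1 = 4466834.9215
f_stop/f_pass = 3623.9 / 1165.2 = 3.1101
n = 6.7475 -> ceil = 7

7


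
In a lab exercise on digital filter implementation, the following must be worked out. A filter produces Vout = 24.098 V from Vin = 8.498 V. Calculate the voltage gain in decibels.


Voltage gain in dB:
G = 20 * log10(Vout / Vin)
  = 20 * log10(24.098 / 8.498)
  = 20 * log10(2.835726)
  = 20 * 0.452664
  = 9.05 dB

9.05 dB


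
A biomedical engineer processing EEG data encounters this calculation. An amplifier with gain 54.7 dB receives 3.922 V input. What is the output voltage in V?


Output voltage from dB gain:
V_out = V_in * 10^(gain_dB / 20)
      = 3.922 * 10^(54.7 / 20)
      = 3.922 * 543.250331
      = 2130.6278 V

2130.6278 V


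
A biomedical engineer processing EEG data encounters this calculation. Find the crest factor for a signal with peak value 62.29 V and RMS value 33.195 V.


Crest factor is the ratio of peak to RMS:
CF = V_peak / V_rms
   = 62.29 / 33.195
   = 1.8765

1.8765


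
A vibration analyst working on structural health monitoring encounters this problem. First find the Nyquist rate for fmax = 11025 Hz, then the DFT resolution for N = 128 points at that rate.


Step 1 — Nyquist sampling rate:
fs = 2 * fmax = 2 * 11025 = 22050 Hz

Step 2 — DFT bin spacing:
df = fs / N = 22050 / 128 = 172.2656 Hz

172.2656 Hz


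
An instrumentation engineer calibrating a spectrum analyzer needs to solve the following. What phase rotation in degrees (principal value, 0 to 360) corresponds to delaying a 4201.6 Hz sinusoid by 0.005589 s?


Phase shift from frequency and time delay:
phi = 360 * f * t_delay
    = 360 * 4201.6 * 0.005589
    = 8453.79 degrees
    mod 360 = 173.79 degrees

173.79 degrees


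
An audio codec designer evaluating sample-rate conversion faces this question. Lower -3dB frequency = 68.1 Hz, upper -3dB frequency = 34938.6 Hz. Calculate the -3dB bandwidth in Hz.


Bandwidth is the difference of -3dB frequencies:
BW = f_high - f_low
   = 34938.6 - 68.1
   = 34870.5 Hz

34870.5 Hz


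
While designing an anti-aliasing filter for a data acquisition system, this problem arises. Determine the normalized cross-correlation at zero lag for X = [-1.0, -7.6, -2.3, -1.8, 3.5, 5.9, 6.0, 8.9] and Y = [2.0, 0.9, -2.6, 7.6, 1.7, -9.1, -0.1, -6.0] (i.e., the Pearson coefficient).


Pearson correlation coefficient (population):
r = cov(X,Y) / (std(X) * std(Y))
Mean X = 1.45, Mean Y = -0.7
Cov(X,Y) = -13.77
Std(X) = 5.156792, Std(Y) = 4.836321
r = -0.5521

-0.5521


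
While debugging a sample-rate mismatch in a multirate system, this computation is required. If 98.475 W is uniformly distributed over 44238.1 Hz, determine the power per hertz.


Power spectral density:
PSD = P / BW
    = 98.475 / 44238.1
    = 0.00222602 W/Hz

0.00222602 W/Hz


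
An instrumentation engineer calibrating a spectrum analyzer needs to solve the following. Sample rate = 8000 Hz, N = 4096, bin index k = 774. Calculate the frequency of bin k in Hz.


Frequency of DFT bin k:
f_k = k * fs / N
    = 774 * 8000 / 4096
    = 6192000 / 4096
    = 1511.719 Hz

1511.719 Hz


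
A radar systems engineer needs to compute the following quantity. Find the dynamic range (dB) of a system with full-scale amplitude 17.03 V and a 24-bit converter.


Dynamic range from full-scale to LSB:
V_min = V_max / 2^bits = 17.03 / 2^24
DR = 20 * log10(V_max / V_min)
   = 20 * log10(2^24)
   = 20 * 24 * log10(2)
   = 144.49 dB

144.49 dB


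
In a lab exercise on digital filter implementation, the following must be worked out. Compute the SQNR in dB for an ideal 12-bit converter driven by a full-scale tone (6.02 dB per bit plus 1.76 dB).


Theoretical SNR for a full-scale sinusoid:
SNR = 6.02 * N + 1.76
    = 6.02 * 12 + 1.76
    = 72.24 + 1.76
    = 74.0 dB

74.0 dB


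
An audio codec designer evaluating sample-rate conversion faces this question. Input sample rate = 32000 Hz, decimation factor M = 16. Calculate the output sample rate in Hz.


Decimation reduces the sample rate:
fs_out = fs_in / M
       = 32000 / 16
       = 2000.0 Hz

2000.0 Hz


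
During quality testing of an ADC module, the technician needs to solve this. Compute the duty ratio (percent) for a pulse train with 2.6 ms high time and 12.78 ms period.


Duty cycle as a percentage:
DC = (t_on / T) * 100
   = (2.6 / 12.78) * 100
   = 0.203443 * 100
   = 20.34 %

20.34 %


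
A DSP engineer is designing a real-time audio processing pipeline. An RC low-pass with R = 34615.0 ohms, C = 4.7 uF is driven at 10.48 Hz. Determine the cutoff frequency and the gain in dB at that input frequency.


Step 1 — cutoff frequency:
fc = 1 / (2*pi*R*C)
C = 4.7 uF = 4.7e-06 F
fc = 1 / (2*pi*34615.0*4.7e-06)
   = 0.978268 Hz

Step 2 — magnitude at f = 10.48 Hz:
|H(f)| = 1 / sqrt(1 + (f/fc)^2)
f/fc = 10.48 / 0.978268 = 10.712811
|H| = 1 / sqrt(1 + 114.76432) = 0.0929421
|H|_dB = 20*log10(0.0929421) = -20.64 dB

fc = 0.978268 Hz; |H(10.48 Hz)| = -20.64 dB


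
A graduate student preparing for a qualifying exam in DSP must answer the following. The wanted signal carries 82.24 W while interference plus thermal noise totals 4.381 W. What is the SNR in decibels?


SNR in decibels:
SNR = 10 * log10(Ps / Pn)
    = 10 * log10(82.24 / 4.381)
    = 10 * log10(18.772)
    = 10 * 1.2735
    = 12.74 dB

12.74 dB


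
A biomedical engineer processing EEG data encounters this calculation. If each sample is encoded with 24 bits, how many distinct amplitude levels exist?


Number of quantization levels = 2^N
= 2^24
= 16777216

16777216


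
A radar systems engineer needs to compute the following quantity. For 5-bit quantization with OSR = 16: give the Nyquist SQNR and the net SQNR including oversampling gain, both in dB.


Step 1 — baseline SQNR at Nyquist:
SQNR_base = 6.02*N + 1.76
          = 6.02*5 + 1.76
          = 31.86 dB

Step 2 — oversampling processing gain:
G = 10*log10(OSR) = 10*log10(16) = 12.04 dB

Step 3 — total:
SQNR_total = 31.86 + 12.04 = 43.9 dB

Base SQNR = 31.86 dB; oversampled SQNR = 43.9 dB


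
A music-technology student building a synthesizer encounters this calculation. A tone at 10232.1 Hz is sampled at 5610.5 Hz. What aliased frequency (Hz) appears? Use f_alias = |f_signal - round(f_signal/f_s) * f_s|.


Compute the nearest integer multiple of fs to the signal:
n = round(10232.1 / 5610.5) = 2
f_alias = |10232.1 - 2 * 5610.5|
        = |10232.1 - 11221.0|
        = 988.9 Hz

988.9


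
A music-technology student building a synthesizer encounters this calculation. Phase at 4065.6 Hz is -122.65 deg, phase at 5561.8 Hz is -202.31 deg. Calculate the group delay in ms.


Group delay from phase difference:
tau = -d(phi)/d(omega)
d(phi) = -79.66 deg = -1.390329 rad
d(omega) = 2*pi*(5561.8 - 4065.6) = 9400.9019 rad/s
tau = -(-1.390329) / 9400.9019
    = 0.1479 ms

0.1479 ms


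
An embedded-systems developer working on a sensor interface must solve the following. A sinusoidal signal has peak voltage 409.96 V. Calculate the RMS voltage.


RMS voltage for a sinusoidal waveform:
V_rms = V_peak / sqrt(2)
      = 409.96 / 1.414214
      = 289.885 V

289.885 V


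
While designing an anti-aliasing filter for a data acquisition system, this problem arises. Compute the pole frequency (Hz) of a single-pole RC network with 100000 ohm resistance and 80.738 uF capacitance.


Cutoff frequency of a first-order RC filter:
fc = 1 / (2 * pi * R * C)
C = 80.738 uF = 8.0738e-05 F
fc = 1 / (2 * pi * 100000 * 8.0738e-05)
   = 1 / 50.729181533107
   = 0.019713 Hz

0.019713 Hz


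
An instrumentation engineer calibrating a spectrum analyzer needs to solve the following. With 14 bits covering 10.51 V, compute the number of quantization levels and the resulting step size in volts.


Step 1 — number of quantization levels:
L = 2^N = 2^14 = 16384

Step 2 — LSB step size:
delta = Vfs / L
      = 10.51 / 16384
      = 0.00064148 V

Levels = 16384; step size = 0.00064148 V


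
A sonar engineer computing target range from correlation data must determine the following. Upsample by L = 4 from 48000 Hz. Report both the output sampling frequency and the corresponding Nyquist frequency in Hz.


Step 1 — output sample rate after interpolation by L:
fs_out = L * fs_in = 4 * 48000 = 192000 Hz

Step 2 — Nyquist frequency of the output stream:
f_Nyq = fs_out / 2 = 192000 / 2 = 96000.0 Hz

fs_out = 192000 Hz; f_Nyquist = 96000.0 Hz


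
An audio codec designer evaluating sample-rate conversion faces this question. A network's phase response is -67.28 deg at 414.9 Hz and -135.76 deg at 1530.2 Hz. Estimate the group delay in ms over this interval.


Group delay from phase difference:
tau = -d(phi)/d(omega)
d(phi) = -68.48 deg = -1.195201 rad
d(omega) = 2*pi*(1530.2 - 414.9) = 7007.6366 rad/s
tau = -(-1.195201) / 7007.6366
    = 0.1706 ms

0.1706 ms


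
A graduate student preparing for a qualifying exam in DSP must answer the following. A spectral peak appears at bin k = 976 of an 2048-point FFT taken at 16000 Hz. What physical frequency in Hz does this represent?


Frequency of DFT bin k:
f_k = k * fs / N
    = 976 * 16000 / 2048
    = 15616000 / 2048
    = 7625.0 Hz

7625.0 Hz


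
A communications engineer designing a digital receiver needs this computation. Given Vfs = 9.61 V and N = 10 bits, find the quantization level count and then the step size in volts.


Step 1 — number of quantization levels:
L = 2^N = 2^10 = 1024

Step 2 — LSB step size:
delta = Vfs / L
      = 9.61 / 1024
      = 0.00938477 V

Levels = 1024; step size = 0.00938477 V


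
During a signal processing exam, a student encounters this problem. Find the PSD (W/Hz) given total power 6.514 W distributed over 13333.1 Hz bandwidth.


Power spectral density:
PSD = P / BW
    = 6.514 / 13333.1
    = 0.00048856 W/Hz

0.00048856 W/Hz


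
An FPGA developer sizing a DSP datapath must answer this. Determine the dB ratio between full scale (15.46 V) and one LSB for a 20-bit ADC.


Dynamic range from full-scale to LSB:
V_min = V_max / 2^bits = 15.46 / 2^20
DR = 20 * log10(V_max / V_min)
   = 20 * log10(2^20)
   = 20 * 20 * log10(2)
   = 120.41 dB

120.41 dB


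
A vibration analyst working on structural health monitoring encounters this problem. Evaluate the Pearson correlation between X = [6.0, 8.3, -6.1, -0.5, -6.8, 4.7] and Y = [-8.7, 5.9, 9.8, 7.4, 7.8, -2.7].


Pearson correlation coefficient (population):
r = cov(X,Y) / (std(X) * std(Y))
Mean X = 0.9333, Mean Y = 3.25
Cov(X,Y) = -25.106667
Std(X) = 5.851685, Std(Y) = 6.659016
r = -0.6443

-0.6443


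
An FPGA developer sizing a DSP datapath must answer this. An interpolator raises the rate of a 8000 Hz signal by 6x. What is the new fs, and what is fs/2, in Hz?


Step 1 — output sample rate after interpolation by L:
fs_out = L * fs_in = 6 * 8000 = 48000 Hz

Step 2 — Nyquist frequency of the output stream:
f_Nyq = fs_out / 2 = 48000 / 2 = 24000.0 Hz

fs_out = 48000 Hz; f_Nyquist = 24000.0 Hz


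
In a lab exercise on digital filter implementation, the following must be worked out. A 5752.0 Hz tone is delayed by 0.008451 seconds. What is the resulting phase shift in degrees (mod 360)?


Phase shift from frequency and time delay:
phi = 360 * f * t_delay
    = 360 * 5752.0 * 0.008451
    = 17499.65 degrees
    mod 360 = 219.65 degrees

219.65 degrees


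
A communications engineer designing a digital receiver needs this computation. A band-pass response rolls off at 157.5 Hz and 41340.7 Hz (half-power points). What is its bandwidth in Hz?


Bandwidth is the difference of -3dB frequencies:
BW = f_high - f_low
   = 41340.7 - 157.5
   = 41183.2 Hz

41183.2 Hz


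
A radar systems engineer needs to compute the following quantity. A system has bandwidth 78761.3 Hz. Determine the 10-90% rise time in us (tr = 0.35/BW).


Rise time from bandwidth relationship:
tr = 0.35 / BW
   = 0.35 / 78761.3
   = 4.443806793e-06 s
   = 4.4438 us

4.4438 us


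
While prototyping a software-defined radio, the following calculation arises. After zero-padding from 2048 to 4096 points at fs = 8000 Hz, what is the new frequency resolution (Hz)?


Frequency resolution after zero-padding:
N_padded = 2048 * 2 = 4096
df = fs / N_padded
   = 8000 / 4096
   = 1.9531 Hz

1.9531 Hz


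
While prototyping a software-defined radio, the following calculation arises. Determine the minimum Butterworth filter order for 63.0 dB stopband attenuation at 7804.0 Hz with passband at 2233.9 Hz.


Butterworth filter order formula:
n = log10(10^(A/10) - 1) / (2 * log10(f_stop/f_pass))
10^(63.0/10) - 1 = 1995261.315
f_stop/f_pass = 7804.0 / 2233.9 = 3.4934
n = 5.7984 -> ceil = 6

6


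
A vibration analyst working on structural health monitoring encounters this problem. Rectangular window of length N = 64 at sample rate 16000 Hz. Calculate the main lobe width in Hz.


Main lobe width for a rectangular window:
Width = 2 * fs / N
      = 2 * 16000 / 64
      = 32000 / 64
      = 500.0 Hz

500.0 Hz


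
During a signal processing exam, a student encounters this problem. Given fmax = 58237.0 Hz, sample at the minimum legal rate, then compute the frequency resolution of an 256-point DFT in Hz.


Step 1 — Nyquist sampling rate:
fs = 2 * fmax = 2 * 58237.0 = 116474.0 Hz

Step 2 — DFT bin spacing:
df = fs / N = 116474.0 / 256 = 454.9766 Hz

454.9766 Hz


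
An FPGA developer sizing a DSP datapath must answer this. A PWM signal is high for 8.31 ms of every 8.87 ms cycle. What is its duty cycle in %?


Duty cycle as a percentage:
DC = (t_on / T) * 100
   = (8.31 / 8.87) * 100
   = 0.936866 * 100
   = 93.69 %

93.69 %


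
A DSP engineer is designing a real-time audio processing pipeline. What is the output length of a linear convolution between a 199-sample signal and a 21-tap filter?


Linear convolution output length:
L = N + M - 1
  = 199 + 21 - 1
  = 219 samples

219


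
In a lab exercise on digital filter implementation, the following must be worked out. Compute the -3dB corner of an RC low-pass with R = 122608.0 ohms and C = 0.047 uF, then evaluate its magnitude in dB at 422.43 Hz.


Step 1 — cutoff frequency:
fc = 1 / (2*pi*R*C)
C = 0.047 uF = 4.7e-08 F
fc = 1 / (2*pi*122608.0*4.7e-08)
   = 27.6187 Hz

Step 2 — magnitude at f = 422.43 Hz:
|H(f)| = 1 / sqrt(1 + (f/fc)^2)
f/fc = 422.43 / 27.6187 = 15.295072
|H| = 1 / sqrt(1 + 233.939227) = 0.0652412
|H|_dB = 20*log10(0.0652412) = -23.71 dB

fc = 27.6187 Hz; |H(422.43 Hz)| = -23.71 dB


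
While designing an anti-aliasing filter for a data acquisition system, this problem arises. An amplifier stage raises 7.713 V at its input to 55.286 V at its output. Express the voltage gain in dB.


Voltage gain in dB:
G = 20 * log10(Vout / Vin)
  = 20 * log10(55.286 / 7.713)
  = 20 * log10(7.167898)
  = 20 * 0.855392
  = 17.11 dB

17.11 dB


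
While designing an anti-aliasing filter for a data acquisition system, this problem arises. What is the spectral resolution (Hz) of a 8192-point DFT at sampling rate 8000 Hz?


DFT frequency resolution:
df = fs / N
   = 8000 / 8192
   = 0.9766 Hz

0.9766 Hz


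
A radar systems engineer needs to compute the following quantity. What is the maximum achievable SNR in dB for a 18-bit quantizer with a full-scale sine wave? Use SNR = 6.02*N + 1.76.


Theoretical SNR for a full-scale sinusoid:
SNR = 6.02 * N + 1.76
    = 6.02 * 18 + 1.76
    = 108.36 + 1.76
    = 110.12 dB

110.12 dB


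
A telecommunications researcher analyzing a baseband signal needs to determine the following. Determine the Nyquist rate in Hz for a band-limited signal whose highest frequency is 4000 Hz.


The Nyquist rate is twice the maximum frequency component.
fs_min = 2 * fmax
      = 2 * 4000
      = 8000 Hz

8000


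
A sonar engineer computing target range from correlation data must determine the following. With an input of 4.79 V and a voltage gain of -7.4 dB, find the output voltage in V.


Output voltage from dB gain:
V_out = V_in * 10^(gain_dB / 20)
      = 4.79 * 10^(-7.4 / 20)
      = 4.79 * 0.42658
      = 2.0433 V

2.0433 V


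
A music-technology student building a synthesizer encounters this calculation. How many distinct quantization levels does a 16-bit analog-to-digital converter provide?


Number of quantization levels = 2^N
= 2^16
= 65536

65536


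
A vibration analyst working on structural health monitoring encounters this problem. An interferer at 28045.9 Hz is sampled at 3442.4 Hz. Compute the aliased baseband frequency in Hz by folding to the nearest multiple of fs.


Compute the nearest integer multiple of fs to the signal:
n = round(28045.9 / 3442.4) = 8
f_alias = |28045.9 - 8 * 3442.4|
        = |28045.9 - 27539.2|
        = 506.7 Hz

506.7


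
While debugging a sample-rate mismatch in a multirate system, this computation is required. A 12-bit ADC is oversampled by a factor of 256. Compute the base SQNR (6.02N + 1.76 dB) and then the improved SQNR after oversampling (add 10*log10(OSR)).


Step 1 — baseline SQNR at Nyquist:
SQNR_base = 6.02*N + 1.76
          = 6.02*12 + 1.76
          = 74.0 dB

Step 2 — oversampling processing gain:
G = 10*log10(OSR) = 10*log10(256) = 24.08 dB

Step 3 — total:
SQNR_total = 74.0 + 24.08 = 98.08 dB

Base SQNR = 74.0 dB; oversampled SQNR = 98.08 dB


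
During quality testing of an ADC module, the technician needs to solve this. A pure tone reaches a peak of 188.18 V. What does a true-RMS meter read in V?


RMS voltage for a sinusoidal waveform:
V_rms = V_peak / sqrt(2)
      = 188.18 / 1.414214
      = 133.063 V

133.063 V


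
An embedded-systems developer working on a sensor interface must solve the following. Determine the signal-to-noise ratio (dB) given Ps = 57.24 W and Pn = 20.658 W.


SNR in decibels:
SNR = 10 * log10(Ps / Pn)
    = 10 * log10(57.24 / 20.658)
    = 10 * log10(2.7708)
    = 10 * 0.4426
    = 4.43 dB

4.43 dB


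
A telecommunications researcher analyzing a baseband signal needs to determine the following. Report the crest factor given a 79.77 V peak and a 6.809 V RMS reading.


Crest factor is the ratio of peak to RMS:
CF = V_peak / V_rms
   = 79.77 / 6.809
   = 11.7154

11.7154


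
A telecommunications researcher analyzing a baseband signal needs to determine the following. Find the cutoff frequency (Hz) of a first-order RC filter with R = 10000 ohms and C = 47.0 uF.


Cutoff frequency of a first-order RC filter:
fc = 1 / (2 * pi * R * C)
C = 47.0 uF = 4.7e-05 F
fc = 1 / (2 * pi * 10000 * 4.7e-05)
   = 1 / 2.9530970943744
   = 0.338628 Hz

0.338628 Hz


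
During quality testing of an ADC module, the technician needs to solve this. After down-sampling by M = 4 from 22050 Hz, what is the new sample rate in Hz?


Decimation reduces the sample rate:
fs_out = fs_in / M
       = 22050 / 4
       = 5512.5 Hz

5512.5 Hz


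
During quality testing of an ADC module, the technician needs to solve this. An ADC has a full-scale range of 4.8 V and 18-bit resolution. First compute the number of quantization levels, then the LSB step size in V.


Step 1 — number of quantization levels:
L = 2^N = 2^18 = 262144

Step 2 — LSB step size:
delta = Vfs / L
      = 4.8 / 262144
      = 1.831e-05 V

Levels = 262144; step size = 1.831e-05 V


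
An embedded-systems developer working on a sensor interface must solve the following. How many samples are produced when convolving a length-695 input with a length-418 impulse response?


Linear convolution output length:
L = N + M - 1
  = 695 + 418 - 1
  = 1112 samples

1112


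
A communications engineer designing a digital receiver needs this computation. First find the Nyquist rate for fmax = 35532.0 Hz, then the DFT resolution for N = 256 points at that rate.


Step 1 — Nyquist sampling rate:
fs = 2 * fmax = 2 * 35532.0 = 71064.0 Hz

Step 2 — DFT bin spacing:
df = fs / N = 71064.0 / 256 = 277.5938 Hz

277.5938 Hz


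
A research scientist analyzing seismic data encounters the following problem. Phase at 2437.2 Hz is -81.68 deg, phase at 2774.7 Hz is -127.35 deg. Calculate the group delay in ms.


Group delay from phase difference:
tau = -d(phi)/d(omega)
d(phi) = -45.67 deg = -0.797092 rad
d(omega) = 2*pi*(2774.7 - 2437.2) = 2120.575 rad/s
tau = -(-0.797092) / 2120.575
    = 0.3759 ms

0.3759 ms


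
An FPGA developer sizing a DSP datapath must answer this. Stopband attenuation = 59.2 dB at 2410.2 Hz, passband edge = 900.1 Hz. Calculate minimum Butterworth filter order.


Butterworth filter order formula:
n = log10(10^(A/10) - 1) / (2 * log10(f_stop/f_pass))
10^(59.2/10) - 1 = 831762.7711
f_stop/f_pass = 2410.2 / 900.1 = 2.6777
n = 6.9197 -> ceil = 7

7


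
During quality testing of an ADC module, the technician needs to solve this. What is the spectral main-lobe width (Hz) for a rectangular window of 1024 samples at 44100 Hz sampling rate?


Main lobe width for a rectangular window:
Width = 2 * fs / N
      = 2 * 44100 / 1024
      = 88200 / 1024
      = 86.133 Hz

86.133 Hz


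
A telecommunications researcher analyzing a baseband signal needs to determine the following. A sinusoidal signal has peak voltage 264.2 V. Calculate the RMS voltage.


RMS voltage for a sinusoidal waveform:
V_rms = V_peak / sqrt(2)
      = 264.2 / 1.414214
      = 186.818 V

186.818 V


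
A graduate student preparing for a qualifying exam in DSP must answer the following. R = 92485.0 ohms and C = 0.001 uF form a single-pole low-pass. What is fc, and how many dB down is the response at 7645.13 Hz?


Step 1 — cutoff frequency:
fc = 1 / (2*pi*R*C)
C = 0.001 uF = 1e-09 F
fc = 1 / (2*pi*92485.0*1e-09)
   = 1720.873 Hz

Step 2 — magnitude at f = 7645.13 Hz:
|H(f)| = 1 / sqrt(1 + (f/fc)^2)
f/fc = 7645.13 / 1720.873 = 4.442588
|H| = 1 / sqrt(1 + 19.736588) = 0.2195995
|H|_dB = 20*log10(0.2195995) = -13.17 dB

fc = 1720.873 Hz; |H(7645.13 Hz)| = -13.17 dB


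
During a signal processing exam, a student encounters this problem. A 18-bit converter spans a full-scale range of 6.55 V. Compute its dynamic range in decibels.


Dynamic range from full-scale to LSB:
V_min = V_max / 2^bits = 6.55 / 2^18
DR = 20 * log10(V_max / V_min)
   = 20 * log10(2^18)
   = 20 * 18 * log10(2)
   = 108.37 dB

108.37 dB


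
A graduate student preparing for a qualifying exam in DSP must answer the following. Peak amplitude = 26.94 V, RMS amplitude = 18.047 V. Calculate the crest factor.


Crest factor is the ratio of peak to RMS:
CF = V_peak / V_rms
   = 26.94 / 18.047
   = 1.4928

1.4928


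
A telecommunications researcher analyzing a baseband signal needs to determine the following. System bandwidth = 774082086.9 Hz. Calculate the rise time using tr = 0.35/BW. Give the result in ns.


Rise time from bandwidth relationship:
tr = 0.35 / BW
   = 0.35 / 774082086.9
   = 4.521484296e-10 s
   = 0.4521 ns

0.4521 ns


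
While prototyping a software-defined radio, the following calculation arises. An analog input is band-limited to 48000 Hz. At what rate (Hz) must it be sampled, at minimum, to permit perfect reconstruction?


The Nyquist rate is twice the maximum frequency component.
fs_min = 2 * fmax
      = 2 * 48000
      = 96000 Hz

96000


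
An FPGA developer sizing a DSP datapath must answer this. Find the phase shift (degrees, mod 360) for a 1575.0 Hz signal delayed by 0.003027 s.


Phase shift from frequency and time delay:
phi = 360 * f * t_delay
    = 360 * 1575.0 * 0.003027
    = 1716.31 degrees
    mod 360 = 276.31 degrees

276.31 degrees


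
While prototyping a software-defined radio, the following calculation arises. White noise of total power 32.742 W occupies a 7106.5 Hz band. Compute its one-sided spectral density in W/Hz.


Power spectral density:
PSD = P / BW
    = 32.742 / 7106.5
    = 0.00460733 W/Hz

0.00460733 W/Hz


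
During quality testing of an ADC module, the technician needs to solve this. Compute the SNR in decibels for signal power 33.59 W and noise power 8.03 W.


SNR in decibels:
SNR = 10 * log10(Ps / Pn)
    = 10 * log10(33.59 / 8.03)
    = 10 * log10(4.1831)
    = 10 * 0.6215
    = 6.21 dB

6.21 dB


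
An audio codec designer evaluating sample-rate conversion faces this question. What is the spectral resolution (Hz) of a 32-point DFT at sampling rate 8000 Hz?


DFT frequency resolution:
df = fs / N
   = 8000 / 32
   = 250.0 Hz

250.0 Hz


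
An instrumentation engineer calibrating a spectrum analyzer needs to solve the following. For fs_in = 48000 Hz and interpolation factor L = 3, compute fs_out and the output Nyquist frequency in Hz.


Step 1 — output sample rate after interpolation by L:
fs_out = L * fs_in = 3 * 48000 = 144000 Hz

Step 2 — Nyquist frequency of the output stream:
f_Nyq = fs_out / 2 = 144000 / 2 = 72000.0 Hz

fs_out = 144000 Hz; f_Nyquist = 72000.0 Hz


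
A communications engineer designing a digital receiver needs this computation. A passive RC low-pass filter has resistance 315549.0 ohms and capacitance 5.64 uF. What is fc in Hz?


Cutoff frequency of a first-order RC filter:
fc = 1 / (2 * pi * R * C)
C = 5.64 uF = 5.64e-06 F
fc = 1 / (2 * pi * 315549.0 * 5.64e-06)
   = 1 / 11.182162020393
   = 0.089428 Hz

0.089428 Hz


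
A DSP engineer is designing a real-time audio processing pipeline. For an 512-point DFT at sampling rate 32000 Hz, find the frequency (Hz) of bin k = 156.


Frequency of DFT bin k:
f_k = k * fs / N
    = 156 * 32000 / 512
    = 4992000 / 512
    = 9750.0 Hz

9750.0 Hz


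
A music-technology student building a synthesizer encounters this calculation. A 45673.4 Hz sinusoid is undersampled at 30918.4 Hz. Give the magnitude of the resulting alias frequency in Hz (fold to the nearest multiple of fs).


Compute the nearest integer multiple of fs to the signal:
n = round(45673.4 / 30918.4) = 1
f_alias = |45673.4 - 1 * 30918.4|
        = |45673.4 - 30918.4|
        = 14755.0 Hz

14755.0


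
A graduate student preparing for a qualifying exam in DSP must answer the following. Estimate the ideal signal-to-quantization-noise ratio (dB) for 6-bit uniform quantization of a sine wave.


Theoretical SNR for a full-scale sinusoid:
SNR = 6.02 * N + 1.76
    = 6.02 * 6 + 1.76
    = 36.12 + 1.76
    = 37.88 dB

37.88 dB


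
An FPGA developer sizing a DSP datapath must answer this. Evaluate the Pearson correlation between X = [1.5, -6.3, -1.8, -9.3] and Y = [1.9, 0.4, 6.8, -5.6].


Pearson correlation coefficient (population):
r = cov(X,Y) / (std(X) * std(Y))
Mean X = -3.975, Mean Y = 0.875
Cov(X,Y) = 13.520625
Std(X) = 4.137255, Std(Y) = 4.424576
r = 0.7386

0.7386


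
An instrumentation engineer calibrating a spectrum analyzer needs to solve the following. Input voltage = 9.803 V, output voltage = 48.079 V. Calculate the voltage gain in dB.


Voltage gain in dB:
G = 20 * log10(Vout / Vin)
  = 20 * log10(48.079 / 9.803)
  = 20 * log10(4.904519)
  = 20 * 0.690596
  = 13.81 dB

13.81 dB


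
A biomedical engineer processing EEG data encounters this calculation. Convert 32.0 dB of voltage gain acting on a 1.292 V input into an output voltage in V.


Output voltage from dB gain:
V_out = V_in * 10^(gain_dB / 20)
      = 1.292 * 10^(32.0 / 20)
      = 1.292 * 39.810717
      = 51.4354 V

51.4354 V


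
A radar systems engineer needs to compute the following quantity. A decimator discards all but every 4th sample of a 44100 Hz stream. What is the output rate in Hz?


Decimation reduces the sample rate:
fs_out = fs_in / M
       = 44100 / 4
       = 11025.0 Hz

11025.0 Hz


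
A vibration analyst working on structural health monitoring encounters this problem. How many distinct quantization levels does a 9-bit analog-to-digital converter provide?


Number of quantization levels = 2^N
= 2^9
= 512

512


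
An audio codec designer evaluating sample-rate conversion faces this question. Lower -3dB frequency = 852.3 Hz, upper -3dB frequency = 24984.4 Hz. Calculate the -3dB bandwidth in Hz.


Bandwidth is the difference of -3dB frequencies:
BW = f_high - f_low
   = 24984.4 - 852.3
   = 24132.1 Hz

24132.1 Hz


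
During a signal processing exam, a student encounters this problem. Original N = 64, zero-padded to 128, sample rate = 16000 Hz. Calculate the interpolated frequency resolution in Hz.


Frequency resolution after zero-padding:
N_padded = 64 * 2 = 128
df = fs / N_padded
   = 16000 / 128
   = 125.0 Hz

125.0 Hz


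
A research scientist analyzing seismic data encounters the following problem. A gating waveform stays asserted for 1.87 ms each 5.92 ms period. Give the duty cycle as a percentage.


Duty cycle as a percentage:
DC = (t_on / T) * 100
   = (1.87 / 5.92) * 100
   = 0.315878 * 100
   = 31.59 %

31.59 %


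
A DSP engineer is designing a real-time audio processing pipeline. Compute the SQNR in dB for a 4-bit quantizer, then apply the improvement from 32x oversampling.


Step 1 — baseline SQNR at Nyquist:
SQNR_base = 6.02*N + 1.76
          = 6.02*4 + 1.76
          = 25.84 dB

Step 2 — oversampling processing gain:
G = 10*log10(OSR) = 10*log10(32) = 15.05 dB

Step 3 — total:
SQNR_total = 25.84 + 15.05 = 40.89 dB

Base SQNR = 25.84 dB; oversampled SQNR = 40.89 dB


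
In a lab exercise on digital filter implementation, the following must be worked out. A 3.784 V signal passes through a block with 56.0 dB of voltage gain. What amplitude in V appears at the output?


Output voltage from dB gain:
V_out = V_in * 10^(gain_dB / 20)
      = 3.784 * 10^(56.0 / 20)
      = 3.784 * 630.957344
      = 2387.5426 V

2387.5426 V


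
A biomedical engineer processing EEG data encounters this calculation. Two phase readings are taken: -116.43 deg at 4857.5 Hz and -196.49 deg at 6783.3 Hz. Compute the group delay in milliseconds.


Group delay from phase difference:
tau = -d(phi)/d(omega)
d(phi) = -80.06 deg = -1.397311 rad
d(omega) = 2*pi*(6783.3 - 4857.5) = 12100.1583 rad/s
tau = -(-1.397311) / 12100.1583
    = 0.1155 ms

0.1155 ms


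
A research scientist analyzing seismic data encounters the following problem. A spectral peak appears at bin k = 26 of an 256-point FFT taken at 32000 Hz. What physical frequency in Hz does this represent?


Frequency of DFT bin k:
f_k = k * fs / N
    = 26 * 32000 / 256
    = 832000 / 256
    = 3250.0 Hz

3250.0 Hz


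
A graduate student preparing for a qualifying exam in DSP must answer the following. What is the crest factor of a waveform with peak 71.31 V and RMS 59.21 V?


Crest factor is the ratio of peak to RMS:
CF = V_peak / V_rms
   = 71.31 / 59.21
   = 1.2044

1.2044


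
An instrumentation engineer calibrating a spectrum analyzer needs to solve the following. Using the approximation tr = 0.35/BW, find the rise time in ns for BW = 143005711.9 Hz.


Rise time from bandwidth relationship:
tr = 0.35 / BW
   = 0.35 / 143005711.9
   = 2.447454688e-09 s
   = 2.4475 ns

2.4475 ns


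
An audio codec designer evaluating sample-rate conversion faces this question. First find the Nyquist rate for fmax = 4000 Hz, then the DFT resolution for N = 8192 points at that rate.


Step 1 — Nyquist sampling rate:
fs = 2 * fmax = 2 * 4000 = 8000 Hz

Step 2 — DFT bin spacing:
df = fs / N = 8000 / 8192 = 0.9766 Hz

0.9766 Hz


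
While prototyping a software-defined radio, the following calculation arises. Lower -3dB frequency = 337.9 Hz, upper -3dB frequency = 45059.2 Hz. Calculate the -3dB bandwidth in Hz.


Bandwidth is the difference of -3dB frequencies:
BW = f_high - f_low
   = 45059.2 - 337.9
   = 44721.3 Hz

44721.3 Hz


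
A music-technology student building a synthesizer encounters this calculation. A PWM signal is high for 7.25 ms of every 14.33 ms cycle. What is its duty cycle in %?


Duty cycle as a percentage:
DC = (t_on / T) * 100
   = (7.25 / 14.33) * 100
   = 0.505932 * 100
   = 50.59 %

50.59 %


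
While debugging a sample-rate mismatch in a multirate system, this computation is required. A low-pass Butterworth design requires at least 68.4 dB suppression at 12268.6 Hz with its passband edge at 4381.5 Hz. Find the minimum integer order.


Butterworth filter order formula:
n = log10(10^(A/10) - 1) / (2 * log10(f_stop/f_pass))
10^(68.4/10) - 1 = 6918308.7092
f_stop/f_pass = 12268.6 / 4381.5 = 2.8001
n = 7.6481 -> ceil = 8

8


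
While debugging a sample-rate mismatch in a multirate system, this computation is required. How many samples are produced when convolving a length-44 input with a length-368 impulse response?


Linear convolution output length:
L = N + M - 1
  = 44 + 368 - 1
  = 411 samples

411


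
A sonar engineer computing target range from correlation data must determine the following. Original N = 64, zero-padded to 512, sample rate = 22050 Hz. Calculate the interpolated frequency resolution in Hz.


Frequency resolution after zero-padding:
N_padded = 64 * 8 = 512
df = fs / N_padded
   = 22050 / 512
   = 43.0664 Hz

43.0664 Hz


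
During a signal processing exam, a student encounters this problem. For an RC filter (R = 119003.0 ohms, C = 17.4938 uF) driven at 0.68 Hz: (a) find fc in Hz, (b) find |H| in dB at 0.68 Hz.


Step 1 — cutoff frequency:
fc = 1 / (2*pi*R*C)
C = 17.4938 uF = 1.74938e-05 F
fc = 1 / (2*pi*119003.0*1.74938e-05)
   = 0.0764501 Hz

Step 2 — magnitude at f = 0.68 Hz:
|H(f)| = 1 / sqrt(1 + (f/fc)^2)
f/fc = 0.68 / 0.0764501 = 8.894691
|H| = 1 / sqrt(1 + 79.115528) = 0.1117228
|H|_dB = 20*log10(0.1117228) = -19.04 dB

fc = 0.0764501 Hz; |H(0.68 Hz)| = -19.04 dB


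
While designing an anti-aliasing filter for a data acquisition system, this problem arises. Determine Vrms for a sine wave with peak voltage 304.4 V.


RMS voltage for a sinusoidal waveform:
V_rms = V_peak / sqrt(2)
      = 304.4 / 1.414214
      = 215.243 V

215.243 V


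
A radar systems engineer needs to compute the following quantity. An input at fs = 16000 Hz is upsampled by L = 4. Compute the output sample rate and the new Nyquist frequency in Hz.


Step 1 — output sample rate after interpolation by L:
fs_out = L * fs_in = 4 * 16000 = 64000 Hz

Step 2 — Nyquist frequency of the output stream:
f_Nyq = fs_out / 2 = 64000 / 2 = 32000.0 Hz

fs_out = 64000 Hz; f_Nyquist = 32000.0 Hz
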